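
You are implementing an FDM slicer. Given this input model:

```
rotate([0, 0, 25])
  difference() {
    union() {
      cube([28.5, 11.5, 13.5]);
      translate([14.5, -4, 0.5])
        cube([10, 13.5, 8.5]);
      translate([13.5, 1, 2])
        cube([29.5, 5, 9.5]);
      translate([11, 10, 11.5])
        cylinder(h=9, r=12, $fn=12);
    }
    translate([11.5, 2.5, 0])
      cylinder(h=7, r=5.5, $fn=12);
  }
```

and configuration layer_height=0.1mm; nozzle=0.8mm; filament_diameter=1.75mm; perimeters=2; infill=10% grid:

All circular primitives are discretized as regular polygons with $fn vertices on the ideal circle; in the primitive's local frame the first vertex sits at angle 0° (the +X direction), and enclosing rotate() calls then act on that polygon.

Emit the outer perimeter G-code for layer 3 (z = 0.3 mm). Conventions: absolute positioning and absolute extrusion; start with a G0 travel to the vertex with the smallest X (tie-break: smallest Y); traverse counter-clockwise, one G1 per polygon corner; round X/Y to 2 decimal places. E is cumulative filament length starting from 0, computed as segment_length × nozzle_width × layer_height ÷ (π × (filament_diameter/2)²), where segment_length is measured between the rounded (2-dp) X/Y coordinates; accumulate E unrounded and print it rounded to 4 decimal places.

G0 X-4.86 Y10.42 Z0.30
G1 X0.00 Y0.00 E0.3824
G1 X6.04 Y2.82 E0.6041
G1 X4.38 Y4.80 E0.6901
G1 X3.89 Y7.61 E0.7849
G1 X4.86 Y10.28 E0.8794
G1 X7.04 Y12.11 E0.9741
G1 X9.85 Y12.60 E1.0690
G1 X12.52 Y11.63 E1.1634
G1 X14.35 Y9.45 E1.2581
G1 X14.80 Y6.90 E1.3442
G1 X25.83 Y12.04 E1.7490
G1 X20.97 Y22.47 E2.1317
G1 X-4.86 Y10.42 E3.0797

At z = 0.3 mm: the cube is present — its section is the full 28.5×11.5 rectangle; the cube at (14.5, -4) is not intersected at this z (z outside [0.5, 9]); the cube at (13.5, 1) does not reach this height (z outside [2, 11.5]); the cylinder at (11, 10) is absent (z outside [11.5, 20.5]); Taking the union: only the 28.5×11.5 cube is present, so the union is just that shape — 1 connected region; the r=5.5 cylinder at (11.5, 2.5) gives a regular 12-gon of circumradius 5.5 (constant along its height); Taking the first minus the rest: starting from the result so far, the r=5.5 cylinder at (11.5, 2.5) partially overlaps it — only the 71.20 mm² overlap (of its 90.75 mm²) is removed, clipping the outline — 1 connected region; (whole slice rotated 25° about Z — lengths, areas and connectivity unchanged). The outline is a single polygon with 13 vertices. Extrusion per mm of travel: 0.8 × 0.1 / (π × 0.875²) = 0.033260. Accumulating E over each segment gives final E = 3.0797.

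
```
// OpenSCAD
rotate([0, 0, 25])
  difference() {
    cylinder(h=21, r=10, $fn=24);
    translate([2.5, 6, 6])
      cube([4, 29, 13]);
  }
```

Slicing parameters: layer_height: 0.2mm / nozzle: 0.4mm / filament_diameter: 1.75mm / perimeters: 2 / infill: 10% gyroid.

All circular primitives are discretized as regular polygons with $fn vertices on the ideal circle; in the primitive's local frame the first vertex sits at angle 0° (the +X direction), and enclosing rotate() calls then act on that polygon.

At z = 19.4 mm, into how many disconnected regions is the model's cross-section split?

1

At z = 19.4 mm: the r=10 cylinder contributes a regular 24-gon of circumradius 10; the cube at (2.5, 6) is not intersected at this z (z outside [6, 19]); After the difference (first − rest): none of the subtracted shapes is present at this height, so the r=10 cylinder is unchanged — 1 connected region; (whole slice rotated 25° about Z — lengths, areas and connectivity unchanged). The result has 1 disconnected region.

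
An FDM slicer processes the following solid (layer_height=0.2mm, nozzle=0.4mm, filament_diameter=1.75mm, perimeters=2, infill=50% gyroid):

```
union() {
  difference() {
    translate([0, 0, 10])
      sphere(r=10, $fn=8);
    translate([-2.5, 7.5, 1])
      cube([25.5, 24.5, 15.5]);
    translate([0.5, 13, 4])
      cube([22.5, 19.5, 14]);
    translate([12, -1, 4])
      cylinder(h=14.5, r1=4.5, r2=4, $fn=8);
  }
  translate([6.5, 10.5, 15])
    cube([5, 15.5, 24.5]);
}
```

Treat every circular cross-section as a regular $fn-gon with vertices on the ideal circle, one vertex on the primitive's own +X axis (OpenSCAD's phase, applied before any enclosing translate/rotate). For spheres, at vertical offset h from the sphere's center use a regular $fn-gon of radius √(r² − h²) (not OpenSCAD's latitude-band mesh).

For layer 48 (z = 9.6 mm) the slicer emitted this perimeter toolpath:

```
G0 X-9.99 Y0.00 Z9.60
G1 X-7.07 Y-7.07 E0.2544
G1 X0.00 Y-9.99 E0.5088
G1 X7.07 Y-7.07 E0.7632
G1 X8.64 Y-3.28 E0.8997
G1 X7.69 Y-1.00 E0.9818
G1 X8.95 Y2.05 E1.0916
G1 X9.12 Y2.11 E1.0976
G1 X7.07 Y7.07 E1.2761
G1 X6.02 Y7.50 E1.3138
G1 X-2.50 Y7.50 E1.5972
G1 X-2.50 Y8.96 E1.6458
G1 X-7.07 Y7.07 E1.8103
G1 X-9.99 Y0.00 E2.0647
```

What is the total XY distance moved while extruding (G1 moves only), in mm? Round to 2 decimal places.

Sum the Euclidean lengths of each G1 segment: total = 62.08 mm.

62.08 mm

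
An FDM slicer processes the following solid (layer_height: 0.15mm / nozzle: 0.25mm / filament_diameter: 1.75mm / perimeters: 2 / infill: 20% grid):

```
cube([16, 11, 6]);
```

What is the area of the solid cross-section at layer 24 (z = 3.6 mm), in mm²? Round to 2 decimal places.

176.00 mm²

At z = 3.6 mm: the cube (footprint 16×11) is included at this height (area 176.00 mm²). Overall, the cross-section is a single solid region. Net area = 176.00 mm².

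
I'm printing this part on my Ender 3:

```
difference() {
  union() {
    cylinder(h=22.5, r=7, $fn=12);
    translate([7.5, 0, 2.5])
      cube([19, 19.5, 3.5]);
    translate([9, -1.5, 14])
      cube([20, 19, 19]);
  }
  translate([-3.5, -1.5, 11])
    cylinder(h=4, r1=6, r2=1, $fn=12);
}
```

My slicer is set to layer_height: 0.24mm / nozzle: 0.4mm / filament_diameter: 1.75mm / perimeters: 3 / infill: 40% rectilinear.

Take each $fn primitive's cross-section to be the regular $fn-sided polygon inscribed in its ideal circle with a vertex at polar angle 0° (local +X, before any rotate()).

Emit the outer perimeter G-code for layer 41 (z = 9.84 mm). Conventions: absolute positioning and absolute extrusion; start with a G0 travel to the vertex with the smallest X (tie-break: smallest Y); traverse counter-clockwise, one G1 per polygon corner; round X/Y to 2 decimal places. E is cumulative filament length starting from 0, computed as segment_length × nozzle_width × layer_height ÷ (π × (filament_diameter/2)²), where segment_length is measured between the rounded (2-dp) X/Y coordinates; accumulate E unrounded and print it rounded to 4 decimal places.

G0 X-7.00 Y0.00 Z9.84
G1 X-6.06 Y-3.50 E0.1446
G1 X-3.50 Y-6.06 E0.2891
G1 X0.00 Y-7.00 E0.4338
G1 X3.50 Y-6.06 E0.5784
G1 X6.06 Y-3.50 E0.7229
G1 X7.00 Y0.00 E0.8676
G1 X6.06 Y3.50 E1.0122
G1 X3.50 Y6.06 E1.1567
G1 X0.00 Y7.00 E1.3013
G1 X-3.50 Y6.06 E1.4460
G1 X-6.06 Y3.50 E1.5905
G1 X-7.00 Y0.00 E1.7351

At z = 9.84 mm: the r=7 cylinder gives a regular 12-gon of circumradius 7 (constant along its height); the cube at (7.5, 0) is not intersected at this z (z outside [2.5, 6]); the cube at (9, -1.5) does not reach this height (z outside [14, 33]); Merging all regions: only the r=7 cylinder is present, so the union is just that shape — 1 connected region; the cone at (-3.5, -1.5) is absent (z outside [11, 15]); Subtracting the remaining from the first: none of the subtracted shapes is present at this height, so the result so far is unchanged — 1 connected region. The outline is a single polygon with 12 vertices. Extrusion per mm of travel: 0.4 × 0.24 / (π × 0.875²) = 0.039912. Accumulating E over each segment gives final E = 1.7351.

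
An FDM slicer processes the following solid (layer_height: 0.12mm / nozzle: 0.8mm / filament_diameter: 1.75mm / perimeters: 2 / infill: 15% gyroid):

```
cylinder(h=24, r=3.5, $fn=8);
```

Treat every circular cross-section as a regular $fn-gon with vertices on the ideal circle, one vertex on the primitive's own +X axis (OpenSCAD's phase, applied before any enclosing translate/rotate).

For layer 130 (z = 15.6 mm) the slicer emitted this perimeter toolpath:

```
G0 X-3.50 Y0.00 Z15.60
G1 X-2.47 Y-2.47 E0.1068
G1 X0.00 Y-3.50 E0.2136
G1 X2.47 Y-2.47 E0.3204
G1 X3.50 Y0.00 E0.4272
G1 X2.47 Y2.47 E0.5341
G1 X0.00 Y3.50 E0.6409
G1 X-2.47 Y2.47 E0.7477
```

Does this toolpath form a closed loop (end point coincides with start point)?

no

Start point (G0): (-3.50, 0.00). End point (last G1): the path does not return to the start — open.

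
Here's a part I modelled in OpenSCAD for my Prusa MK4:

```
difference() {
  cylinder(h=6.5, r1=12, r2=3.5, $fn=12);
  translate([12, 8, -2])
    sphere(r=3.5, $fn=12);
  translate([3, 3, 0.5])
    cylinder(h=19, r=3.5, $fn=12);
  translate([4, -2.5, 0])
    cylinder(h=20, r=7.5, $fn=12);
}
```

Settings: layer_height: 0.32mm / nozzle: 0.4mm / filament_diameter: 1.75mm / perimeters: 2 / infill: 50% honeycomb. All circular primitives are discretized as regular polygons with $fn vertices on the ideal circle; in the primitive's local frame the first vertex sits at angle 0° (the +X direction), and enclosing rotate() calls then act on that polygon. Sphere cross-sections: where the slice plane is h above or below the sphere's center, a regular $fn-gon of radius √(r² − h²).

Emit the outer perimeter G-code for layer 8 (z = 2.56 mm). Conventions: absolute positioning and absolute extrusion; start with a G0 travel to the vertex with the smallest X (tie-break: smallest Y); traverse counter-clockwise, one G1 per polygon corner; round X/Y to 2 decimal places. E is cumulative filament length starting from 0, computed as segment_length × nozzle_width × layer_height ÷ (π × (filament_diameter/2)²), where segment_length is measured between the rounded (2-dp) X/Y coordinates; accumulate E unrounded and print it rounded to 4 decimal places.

At z = 2.56 mm: the cone (r1=12→r2=3.5) has section circumradius 8.652 here — a regular 12-gon; the sphere at (12, 8) does not reach this height (|z−center|=4.560 > r=3.5); the cylinder at (3, 3): section is a regular 12-gon, circumradius r=3.5; the cylinder at (4, -2.5): section is a regular 12-gon, circumradius r=7.5; Taking the first minus the rest: starting from the cone, the r=3.5 cylinder at (3, 3) lies wholly inside it (removes its full 36.75 mm² and its 21.74 mm outline becomes a hole wall); the r=7.5 cylinder at (4, -2.5) partially overlaps it — only the 92.66 mm² overlap (of its 168.75 mm²) is removed, clipping the outline — 1 connected region. The outline is a single polygon with 20 vertices. Extrusion per mm of travel: 0.4 × 0.32 / (π × 0.875²) = 0.053216. Accumulating E over each segment gives final E = 3.2248.

G0 X-8.65 Y0.00 Z2.56
G1 X-7.49 Y-4.33 E0.2386
G1 X-4.33 Y-7.49 E0.4764
G1 X-0.13 Y-8.62 E0.7078
G1 X-2.50 Y-6.25 E0.8862
G1 X-3.50 Y-2.50 E1.0927
G1 X-2.50 Y1.25 E1.2993
G1 X-0.41 Y3.33 E1.4562
G1 X-0.03 Y4.75 E1.5344
G1 X1.25 Y6.03 E1.6307
G1 X3.00 Y6.50 E1.7272
G1 X4.75 Y6.03 E1.8236
G1 X6.03 Y4.75 E1.9199
G1 X6.12 Y4.43 E1.9376
G1 X7.57 Y4.04 E2.0175
G1 X7.49 Y4.33 E2.0335
G1 X4.33 Y7.49 E2.2713
G1 X0.00 Y8.65 E2.5099
G1 X-4.33 Y7.49 E2.7484
G1 X-7.49 Y4.33 E2.9863
G1 X-8.65 Y0.00 E3.2248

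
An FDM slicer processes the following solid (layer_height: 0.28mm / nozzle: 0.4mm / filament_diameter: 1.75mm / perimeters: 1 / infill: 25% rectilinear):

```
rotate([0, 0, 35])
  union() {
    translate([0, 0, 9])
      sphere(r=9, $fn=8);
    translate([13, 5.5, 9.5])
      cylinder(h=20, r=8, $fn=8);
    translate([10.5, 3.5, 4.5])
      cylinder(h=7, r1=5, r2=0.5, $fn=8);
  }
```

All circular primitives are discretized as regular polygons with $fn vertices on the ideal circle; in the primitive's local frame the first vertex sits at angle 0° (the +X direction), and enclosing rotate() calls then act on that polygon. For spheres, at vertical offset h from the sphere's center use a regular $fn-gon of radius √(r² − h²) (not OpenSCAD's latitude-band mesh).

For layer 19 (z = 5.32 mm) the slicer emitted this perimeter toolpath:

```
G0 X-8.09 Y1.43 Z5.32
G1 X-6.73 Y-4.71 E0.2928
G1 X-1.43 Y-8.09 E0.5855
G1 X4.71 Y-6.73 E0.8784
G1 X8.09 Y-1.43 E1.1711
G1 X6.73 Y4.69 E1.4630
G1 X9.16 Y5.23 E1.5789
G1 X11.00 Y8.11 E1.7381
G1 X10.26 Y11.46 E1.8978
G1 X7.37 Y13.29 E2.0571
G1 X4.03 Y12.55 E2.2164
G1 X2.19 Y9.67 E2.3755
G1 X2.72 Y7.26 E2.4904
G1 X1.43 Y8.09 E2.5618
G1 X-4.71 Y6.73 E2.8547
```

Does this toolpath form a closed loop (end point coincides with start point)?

Start point (G0): (-8.09, 1.43). End point (last G1): the path does not return to the start — open.

no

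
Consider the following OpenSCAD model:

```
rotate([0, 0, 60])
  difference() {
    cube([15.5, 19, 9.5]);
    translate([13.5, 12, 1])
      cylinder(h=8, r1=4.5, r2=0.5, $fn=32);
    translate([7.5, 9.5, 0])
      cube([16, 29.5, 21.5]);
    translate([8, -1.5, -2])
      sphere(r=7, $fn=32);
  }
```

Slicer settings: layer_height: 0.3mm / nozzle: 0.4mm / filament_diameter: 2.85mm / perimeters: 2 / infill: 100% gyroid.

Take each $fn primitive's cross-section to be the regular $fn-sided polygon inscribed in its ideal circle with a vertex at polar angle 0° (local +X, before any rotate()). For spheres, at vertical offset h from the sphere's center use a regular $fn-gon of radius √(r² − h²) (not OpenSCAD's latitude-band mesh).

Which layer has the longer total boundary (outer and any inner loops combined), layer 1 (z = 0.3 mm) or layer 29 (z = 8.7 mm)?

Layer 1 (z = 0.3): the cube is present — its section is the full 15.5×19 rectangle (perimeter 69.00 mm); the cone at (13.5, 12) is absent (z outside [1, 9]); the 16×29.5 cube at (7.5, 9.5) contributes its full rectangle (perimeter 91.00 mm); the sphere at (8, -1.5): section is a regular 32-gon, circumradius = √(r²−h²) = √(7²−2.3²) = 6.611 (perimeter = 2·32·6.611·sin(180°/32) = 41.47 mm); After the difference (first − rest): starting from the 15.5×19 cube, the 16×29.5 cube at (7.5, 9.5) partially overlaps it — only the 76.00 mm² overlap (of its 472.00 mm²) is removed, clipping the outline; the r=7 sphere at (8, -1.5) partially overlaps it — only the 48.62 mm² overlap (of its 136.44 mm²) is removed, clipping the outline — boundary = 73.86 mm; (rotated 60° about Z; rotation is an isometry so areas/perimeters/island counts are preserved). So its perimeter = 73.86 mm. Layer 29 (z = 8.7): the 15.5×19 cube contributes its full rectangle (perimeter 69.00 mm); the cone at (13.5, 12): at t=0.962 of its height the radius interpolates to r₁+(r₂−r₁)t = 0.650, giving a regular 32-gon of that circumradius (perimeter = 2·32·0.650·sin(180°/32) = 4.08 mm); the 16×29.5 cube at (7.5, 9.5) contributes its full rectangle (perimeter 91.00 mm); the sphere at (8, -1.5) is absent (|z−center|=10.700 > r=7); Taking the first minus the rest: starting from the 15.5×19 cube, the cone at (13.5, 12) lies wholly inside it (removes its full 1.32 mm² and its 4.08 mm outline becomes a hole wall); the 16×29.5 cube at (7.5, 9.5) partially overlaps it — only the 74.68 mm² overlap (of its 472.00 mm²) is removed, clipping the outline — boundary = 69.00 mm; (whole slice rotated 60° about Z — lengths, areas and connectivity unchanged). So its perimeter = 69.00 mm. Layer 1 is larger (73.86 vs 69.00 mm).

layer 1 (z = 0.3 mm)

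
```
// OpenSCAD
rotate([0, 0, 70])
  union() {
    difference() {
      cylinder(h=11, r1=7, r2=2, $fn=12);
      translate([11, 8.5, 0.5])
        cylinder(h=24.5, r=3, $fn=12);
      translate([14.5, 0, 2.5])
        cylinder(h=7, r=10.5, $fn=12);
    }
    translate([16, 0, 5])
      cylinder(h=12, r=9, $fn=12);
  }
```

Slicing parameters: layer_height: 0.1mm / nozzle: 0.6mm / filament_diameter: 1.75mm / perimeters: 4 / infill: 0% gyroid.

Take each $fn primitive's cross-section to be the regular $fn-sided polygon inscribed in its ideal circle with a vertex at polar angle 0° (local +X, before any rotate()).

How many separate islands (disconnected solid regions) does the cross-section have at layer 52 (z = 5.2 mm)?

2

At z = 5.2 mm: the cone contributes a regular 12-gon of circumradius 4.636 (interpolated between r1=7 and r2=2 at t=0.473); the r=3 cylinder at (11, 8.5) gives a regular 12-gon of circumradius 3 (constant along its height); the cylinder at (14.5, 0): section is a regular 12-gon, circumradius r=10.5; After the difference (first − rest): starting from the cone, the r=3 cylinder at (11, 8.5) misses the remaining region (no effect); the r=10.5 cylinder at (14.5, 0) partially overlaps it — only the 0.76 mm² overlap (of its 330.75 mm²) is removed, clipping the outline — 1 connected region; the r=9 cylinder at (16, 0) contributes a regular 12-gon of circumradius 9; Merging all regions: the 2 present regions are separate (no shared area or edge), so areas and boundary lengths simply add and each stays a separate island — 2 connected regions; (rotated 70° about Z; rotation is an isometry so areas/perimeters/island counts are preserved). Overall, the cross-section has 2 separate islands. Island count = 2.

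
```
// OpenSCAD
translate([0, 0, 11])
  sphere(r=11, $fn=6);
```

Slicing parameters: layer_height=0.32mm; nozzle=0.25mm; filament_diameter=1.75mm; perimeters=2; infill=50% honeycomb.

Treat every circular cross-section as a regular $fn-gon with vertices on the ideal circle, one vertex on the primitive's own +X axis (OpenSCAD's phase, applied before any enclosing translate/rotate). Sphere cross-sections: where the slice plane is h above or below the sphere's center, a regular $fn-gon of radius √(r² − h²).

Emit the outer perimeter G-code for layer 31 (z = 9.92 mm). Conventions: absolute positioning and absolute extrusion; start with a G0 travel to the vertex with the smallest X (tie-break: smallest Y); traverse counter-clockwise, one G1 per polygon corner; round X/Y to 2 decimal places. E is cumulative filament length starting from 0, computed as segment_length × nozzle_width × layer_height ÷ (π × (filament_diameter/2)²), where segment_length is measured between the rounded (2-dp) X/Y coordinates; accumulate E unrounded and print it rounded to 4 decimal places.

At z = 9.92 mm: the sphere: section is a regular 6-gon, circumradius = √(r²−h²) = √(11²−1.08²) = 10.947. The outline is a single polygon with 6 vertices. Extrusion per mm of travel: 0.25 × 0.32 / (π × 0.875²) = 0.033260. Accumulating E over each segment gives final E = 2.1845.

G0 X-10.95 Y0.00 Z9.92
G1 X-5.47 Y-9.48 E0.3642
G1 X5.47 Y-9.48 E0.7281
G1 X10.95 Y0.00 E1.0923
G1 X5.47 Y9.48 E1.4565
G1 X-5.47 Y9.48 E1.8203
G1 X-10.95 Y0.00 E2.1845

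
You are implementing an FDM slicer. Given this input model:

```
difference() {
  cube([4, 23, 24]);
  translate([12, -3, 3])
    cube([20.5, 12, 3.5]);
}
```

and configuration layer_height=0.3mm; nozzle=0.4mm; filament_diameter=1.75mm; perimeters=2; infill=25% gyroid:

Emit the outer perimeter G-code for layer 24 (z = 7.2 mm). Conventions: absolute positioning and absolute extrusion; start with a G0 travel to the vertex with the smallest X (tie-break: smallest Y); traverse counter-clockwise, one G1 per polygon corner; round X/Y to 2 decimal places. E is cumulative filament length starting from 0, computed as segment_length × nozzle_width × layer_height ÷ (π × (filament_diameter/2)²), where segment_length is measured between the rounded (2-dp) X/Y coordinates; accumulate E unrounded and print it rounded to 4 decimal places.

G0 X0.00 Y0.00 Z7.20
G1 X4.00 Y0.00 E0.1996
G1 X4.00 Y23.00 E1.3470
G1 X0.00 Y23.00 E1.5466
G1 X0.00 Y0.00 E2.6941

At z = 7.2 mm: the cube (footprint 4×23) is included at this height; the cube at (12, -3) does not reach this height (z outside [3, 6.5]); Taking the first minus the rest: none of the subtracted shapes is present at this height, so the 4×23 cube is unchanged — 1 connected region. The outline is a single polygon with 4 vertices. Extrusion per mm of travel: 0.4 × 0.3 / (π × 0.875²) = 0.049890. Accumulating E over each segment gives final E = 2.6941.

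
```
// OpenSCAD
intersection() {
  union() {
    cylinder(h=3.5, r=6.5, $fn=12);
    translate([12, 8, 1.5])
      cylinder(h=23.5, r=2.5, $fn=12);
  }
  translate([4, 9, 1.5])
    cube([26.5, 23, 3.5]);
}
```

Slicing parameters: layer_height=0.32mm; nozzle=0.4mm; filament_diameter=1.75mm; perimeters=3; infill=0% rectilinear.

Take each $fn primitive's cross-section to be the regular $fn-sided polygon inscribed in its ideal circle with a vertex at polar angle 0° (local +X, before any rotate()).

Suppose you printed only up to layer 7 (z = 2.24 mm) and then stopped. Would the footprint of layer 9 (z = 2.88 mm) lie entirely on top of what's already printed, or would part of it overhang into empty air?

Compare the two slices. At z = 2.24: the r=6.5 cylinder gives a regular 12-gon of circumradius 6.5 (constant along its height) (area = (12/2)·6.500²·sin(360°/12) = 126.75 mm²); the r=2.5 cylinder at (12, 8) gives a regular 12-gon of circumradius 2.5 (constant along its height) (area = (12/2)·2.500²·sin(360°/12) = 18.75 mm²); Merging all regions: the 2 present regions are separate (no shared area or edge), so areas and boundary lengths simply add and each stays a separate island — area = 145.50 mm²; the cube at (4, 9) is present — its section is the full 26.5×23 rectangle (area 609.50 mm²); Keeping only the common overlap: the 26.5×23 cube at (4, 9) partially overlaps that combined region; clipping to the common part keeps 4.64 mm² — area = 4.64 mm². At z = 2.88: the r=6.5 cylinder gives a regular 12-gon of circumradius 6.5 (constant along its height) (area = (12/2)·6.500²·sin(360°/12) = 126.75 mm²); the r=2.5 cylinder at (12, 8) gives a regular 12-gon of circumradius 2.5 (constant along its height) (area = (12/2)·2.500²·sin(360°/12) = 18.75 mm²); Taking the union: the 2 present regions are separate (no shared area or edge), so areas and boundary lengths simply add and each stays a separate island — area = 145.50 mm²; the cube at (4, 9) is present — its section is the full 26.5×23 rectangle (area 609.50 mm²); After intersecting: the 26.5×23 cube at (4, 9) partially overlaps that combined region; clipping to the common part keeps 4.64 mm² — area = 4.64 mm². Checking containment: the cross-section at z = 2.88 is a subset of the cross-section at z = 2.24.

entirely on top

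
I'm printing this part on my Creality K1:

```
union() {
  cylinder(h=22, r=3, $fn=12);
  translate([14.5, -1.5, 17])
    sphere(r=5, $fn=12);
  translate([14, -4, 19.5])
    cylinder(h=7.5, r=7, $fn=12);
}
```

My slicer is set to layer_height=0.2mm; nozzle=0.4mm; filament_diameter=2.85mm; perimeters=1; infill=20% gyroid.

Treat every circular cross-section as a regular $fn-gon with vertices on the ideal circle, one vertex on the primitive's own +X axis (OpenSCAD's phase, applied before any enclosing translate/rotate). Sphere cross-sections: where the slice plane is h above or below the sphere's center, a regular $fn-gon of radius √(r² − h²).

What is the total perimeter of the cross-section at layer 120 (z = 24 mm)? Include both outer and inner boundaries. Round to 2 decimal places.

43.48 mm

At z = 24 mm: the cylinder is not intersected at this z (z outside [0, 22]); the sphere at (14.5, -1.5) is absent (|z−center|=7.000 > r=5); the r=7 cylinder at (14, -4) contributes a regular 12-gon of circumradius 7 (perimeter = 2·12·7.000·sin(180°/12) = 43.48 mm); Taking the union: only the r=7 cylinder at (14, -4) is present, so the union is just that shape — boundary = 43.48 mm. Overall, the cross-section is a single solid region. Total boundary length (outer) = 43.48 mm.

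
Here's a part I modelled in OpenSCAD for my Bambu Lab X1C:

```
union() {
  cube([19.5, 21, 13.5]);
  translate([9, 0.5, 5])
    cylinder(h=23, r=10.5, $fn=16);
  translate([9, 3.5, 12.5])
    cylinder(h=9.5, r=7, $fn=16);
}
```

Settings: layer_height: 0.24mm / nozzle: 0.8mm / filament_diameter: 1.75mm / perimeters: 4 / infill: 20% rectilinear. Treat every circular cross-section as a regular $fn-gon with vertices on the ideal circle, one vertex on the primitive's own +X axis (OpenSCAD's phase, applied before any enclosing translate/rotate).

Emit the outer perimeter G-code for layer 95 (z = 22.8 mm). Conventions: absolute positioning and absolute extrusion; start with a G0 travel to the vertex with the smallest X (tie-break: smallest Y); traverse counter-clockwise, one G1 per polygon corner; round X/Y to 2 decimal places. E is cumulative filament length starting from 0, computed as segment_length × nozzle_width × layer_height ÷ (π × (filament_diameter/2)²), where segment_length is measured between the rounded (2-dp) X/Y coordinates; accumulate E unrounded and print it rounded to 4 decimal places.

At z = 22.8 mm: the cube is absent (z outside [0, 13.5]); the r=10.5 cylinder at (9, 0.5) gives a regular 16-gon of circumradius 10.5 (constant along its height); the cylinder at (9, 3.5) does not reach this height (z outside [12.5, 22]); Merging all regions: only the r=10.5 cylinder at (9, 0.5) is present, so the union is just that shape — 1 connected region. The outline is a single polygon with 16 vertices. Extrusion per mm of travel: 0.8 × 0.24 / (π × 0.875²) = 0.079824. Accumulating E over each segment gives final E = 5.2317.

G0 X-1.50 Y0.50 Z22.80
G1 X-0.70 Y-3.52 E0.3272
G1 X1.58 Y-6.92 E0.6540
G1 X4.98 Y-9.20 E0.9807
G1 X9.00 Y-10.00 E1.3079
G1 X13.02 Y-9.20 E1.6351
G1 X16.42 Y-6.92 E1.9619
G1 X18.70 Y-3.52 E2.2887
G1 X19.50 Y0.50 E2.6159
G1 X18.70 Y4.52 E2.9430
G1 X16.42 Y7.92 E3.2698
G1 X13.02 Y10.20 E3.5966
G1 X9.00 Y11.00 E3.9238
G1 X4.98 Y10.20 E4.2510
G1 X1.58 Y7.92 E4.5777
G1 X-0.70 Y4.52 E4.9045
G1 X-1.50 Y0.50 E5.2317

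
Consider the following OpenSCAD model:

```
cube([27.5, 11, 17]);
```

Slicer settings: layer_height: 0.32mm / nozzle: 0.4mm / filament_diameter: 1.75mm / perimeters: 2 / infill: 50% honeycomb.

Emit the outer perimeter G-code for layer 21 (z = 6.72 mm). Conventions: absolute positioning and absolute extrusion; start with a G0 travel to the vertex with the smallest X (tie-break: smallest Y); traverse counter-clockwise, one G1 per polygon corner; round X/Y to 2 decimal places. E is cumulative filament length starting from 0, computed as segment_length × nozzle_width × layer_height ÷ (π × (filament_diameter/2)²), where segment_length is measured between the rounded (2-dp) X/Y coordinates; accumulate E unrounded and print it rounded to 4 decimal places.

At z = 6.72 mm: the cube is present — its section is the full 27.5×11 rectangle. The outline is a single polygon with 4 vertices. Extrusion per mm of travel: 0.4 × 0.32 / (π × 0.875²) = 0.053216. Accumulating E over each segment gives final E = 4.0976.

G0 X0.00 Y0.00 Z6.72
G1 X27.50 Y0.00 E1.4634
G1 X27.50 Y11.00 E2.0488
G1 X0.00 Y11.00 E3.5123
G1 X0.00 Y0.00 E4.0976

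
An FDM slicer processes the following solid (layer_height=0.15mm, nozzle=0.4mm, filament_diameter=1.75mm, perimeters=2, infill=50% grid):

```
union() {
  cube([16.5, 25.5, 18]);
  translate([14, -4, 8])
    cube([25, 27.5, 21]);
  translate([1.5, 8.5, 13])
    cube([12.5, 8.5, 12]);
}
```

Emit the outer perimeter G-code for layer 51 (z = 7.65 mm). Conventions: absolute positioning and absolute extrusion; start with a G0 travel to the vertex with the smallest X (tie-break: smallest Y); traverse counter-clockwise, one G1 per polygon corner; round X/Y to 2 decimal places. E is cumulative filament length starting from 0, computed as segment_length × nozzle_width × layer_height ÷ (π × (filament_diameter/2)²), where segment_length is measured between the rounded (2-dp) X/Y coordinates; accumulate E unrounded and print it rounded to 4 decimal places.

G0 X0.00 Y0.00 Z7.65
G1 X16.50 Y0.00 E0.4116
G1 X16.50 Y25.50 E1.0477
G1 X0.00 Y25.50 E1.4593
G1 X0.00 Y0.00 E2.0954

At z = 7.65 mm: the cube is present — its section is the full 16.5×25.5 rectangle; the cube at (14, -4) is absent (z outside [8, 29]); the cube at (1.5, 8.5) is not intersected at this z (z outside [13, 25]); Combining (union): only the 16.5×25.5 cube is present, so the union is just that shape — 1 connected region. The outline is a single polygon with 4 vertices. Extrusion per mm of travel: 0.4 × 0.15 / (π × 0.875²) = 0.024945. Accumulating E over each segment gives final E = 2.0954.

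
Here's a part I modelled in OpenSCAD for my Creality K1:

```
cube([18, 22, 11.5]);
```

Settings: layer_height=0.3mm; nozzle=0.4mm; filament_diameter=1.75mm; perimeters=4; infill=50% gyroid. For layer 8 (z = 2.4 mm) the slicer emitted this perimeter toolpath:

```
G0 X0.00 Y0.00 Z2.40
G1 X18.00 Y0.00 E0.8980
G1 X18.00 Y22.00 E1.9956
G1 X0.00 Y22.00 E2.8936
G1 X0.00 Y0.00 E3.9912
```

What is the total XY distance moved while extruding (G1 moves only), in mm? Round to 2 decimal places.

80.00 mm

Sum the Euclidean lengths of each G1 segment: total = 80.00 mm.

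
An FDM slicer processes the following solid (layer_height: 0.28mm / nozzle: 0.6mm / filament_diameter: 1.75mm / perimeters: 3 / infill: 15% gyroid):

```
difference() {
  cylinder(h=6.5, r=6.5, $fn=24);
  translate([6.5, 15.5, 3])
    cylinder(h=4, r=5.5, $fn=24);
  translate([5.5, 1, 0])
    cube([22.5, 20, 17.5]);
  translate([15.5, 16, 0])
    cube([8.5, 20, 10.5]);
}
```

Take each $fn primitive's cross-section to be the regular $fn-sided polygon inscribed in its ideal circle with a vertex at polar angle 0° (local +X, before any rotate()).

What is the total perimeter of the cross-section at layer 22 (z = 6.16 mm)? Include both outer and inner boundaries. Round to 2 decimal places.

41.41 mm

At z = 6.16 mm: the r=6.5 cylinder contributes a regular 24-gon of circumradius 6.5 (perimeter = 2·24·6.500·sin(180°/24) = 40.72 mm); the r=5.5 cylinder at (6.5, 15.5) gives a regular 24-gon of circumradius 5.5 (constant along its height) (perimeter = 2·24·5.500·sin(180°/24) = 34.46 mm); the 22.5×20 cube at (5.5, 1) contributes its full rectangle (perimeter 85.00 mm); the cube at (15.5, 16) is present — its section is the full 8.5×20 rectangle (perimeter 57.00 mm); After the difference (first − rest): starting from the r=6.5 cylinder, the r=5.5 cylinder at (6.5, 15.5) misses the remaining region (no effect); the 22.5×20 cube at (5.5, 1) partially overlaps it — only the 1.28 mm² overlap (of its 450.00 mm²) is removed, clipping the outline; the 8.5×20 cube at (15.5, 16) misses the remaining region (no effect) — boundary = 41.41 mm. Overall, the cross-section is a single solid region. Total boundary length (outer) = 41.41 mm.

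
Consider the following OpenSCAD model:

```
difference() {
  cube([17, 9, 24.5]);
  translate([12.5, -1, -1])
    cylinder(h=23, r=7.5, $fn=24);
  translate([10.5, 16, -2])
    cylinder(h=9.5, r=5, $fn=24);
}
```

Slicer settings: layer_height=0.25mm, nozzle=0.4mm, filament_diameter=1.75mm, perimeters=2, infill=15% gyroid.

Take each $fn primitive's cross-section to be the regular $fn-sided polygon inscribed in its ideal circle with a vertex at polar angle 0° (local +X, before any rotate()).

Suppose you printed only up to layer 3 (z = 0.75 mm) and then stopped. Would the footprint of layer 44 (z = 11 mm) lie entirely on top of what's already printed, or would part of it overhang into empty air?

entirely on top

Compare the two slices. At z = 0.75: the 17×9 cube contributes its full rectangle (area 153.00 mm²); the cylinder at (12.5, -1): section is a regular 24-gon, circumradius r=7.5 (area = (24/2)·7.500²·sin(360°/24) = 174.70 mm²); the r=5 cylinder at (10.5, 16) gives a regular 24-gon of circumradius 5 (constant along its height) (area = (24/2)·5.000²·sin(360°/24) = 77.65 mm²); Subtracting the remaining from the first: starting from the 17×9 cube (153.00 mm²), the r=7.5 cylinder at (12.5, -1) partially overlaps it — only the 63.13 mm² overlap (of its 174.70 mm²) is removed, clipping the outline; the r=5 cylinder at (10.5, 16) misses the remaining region (no effect) — area = 89.87 mm². At z = 11: the cube (footprint 17×9) is included at this height (area 153.00 mm²); the r=7.5 cylinder at (12.5, -1) gives a regular 24-gon of circumradius 7.5 (constant along its height) (area = (24/2)·7.500²·sin(360°/24) = 174.70 mm²); the cylinder at (10.5, 16) does not reach this height (z outside [-2, 7.5]); Subtracting the remaining from the first: starting from the 17×9 cube (153.00 mm²), the r=7.5 cylinder at (12.5, -1) partially overlaps it — only the 63.13 mm² overlap (of its 174.70 mm²) is removed, clipping the outline — area = 89.87 mm². Checking containment: the cross-section at z = 11 is a subset of the cross-section at z = 0.75.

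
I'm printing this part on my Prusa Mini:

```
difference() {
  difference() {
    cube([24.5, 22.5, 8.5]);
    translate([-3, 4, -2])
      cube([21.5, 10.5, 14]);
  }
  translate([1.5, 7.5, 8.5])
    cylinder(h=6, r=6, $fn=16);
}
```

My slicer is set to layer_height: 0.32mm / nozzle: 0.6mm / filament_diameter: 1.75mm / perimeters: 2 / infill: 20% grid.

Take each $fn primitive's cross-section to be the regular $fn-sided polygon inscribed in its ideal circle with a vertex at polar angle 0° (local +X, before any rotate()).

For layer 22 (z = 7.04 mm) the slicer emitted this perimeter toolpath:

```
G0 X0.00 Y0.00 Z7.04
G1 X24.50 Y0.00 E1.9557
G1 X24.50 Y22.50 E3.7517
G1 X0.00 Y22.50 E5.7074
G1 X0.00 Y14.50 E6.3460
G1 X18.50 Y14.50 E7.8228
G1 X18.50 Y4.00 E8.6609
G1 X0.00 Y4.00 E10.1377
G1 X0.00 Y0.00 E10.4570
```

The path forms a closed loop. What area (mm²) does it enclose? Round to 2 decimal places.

Apply the shoelace formula to the sequence of (X, Y) vertices; enclosed area = 357.00 mm².

357.00 mm²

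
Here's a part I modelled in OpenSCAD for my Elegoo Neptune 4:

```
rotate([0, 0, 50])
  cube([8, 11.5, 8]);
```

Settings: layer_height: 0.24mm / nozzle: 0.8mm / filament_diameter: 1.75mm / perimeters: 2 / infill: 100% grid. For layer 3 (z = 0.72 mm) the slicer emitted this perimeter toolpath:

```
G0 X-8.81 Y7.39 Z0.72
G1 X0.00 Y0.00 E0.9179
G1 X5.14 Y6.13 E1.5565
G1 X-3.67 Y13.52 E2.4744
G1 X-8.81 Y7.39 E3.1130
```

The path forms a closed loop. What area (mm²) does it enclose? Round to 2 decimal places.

Apply the shoelace formula to the sequence of (X, Y) vertices; enclosed area = 91.99 mm².

91.99 mm²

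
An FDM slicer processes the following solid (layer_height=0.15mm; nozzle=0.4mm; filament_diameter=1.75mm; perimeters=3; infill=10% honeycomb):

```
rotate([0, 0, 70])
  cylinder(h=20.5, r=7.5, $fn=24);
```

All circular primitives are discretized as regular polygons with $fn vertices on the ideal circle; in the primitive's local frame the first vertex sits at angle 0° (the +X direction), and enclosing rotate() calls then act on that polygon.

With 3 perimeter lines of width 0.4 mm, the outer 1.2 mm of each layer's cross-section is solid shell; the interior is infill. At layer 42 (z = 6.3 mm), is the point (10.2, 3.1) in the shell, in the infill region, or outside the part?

At z = 6.3 mm: the cylinder: section is a regular 24-gon, circumradius r=7.5; (rotated 70° about Z; rotation is an isometry so areas/perimeters/island counts are preserved). Overall, the cross-section is a single solid region. Undo the 70° rotation: the query point maps to (6.402, -8.525) in the un-rotated model frame. The nearest boundary edge runs (3.75, -6.50)→(5.30, -5.30); distance from the point to it = 3.22 mm. The point is not inside any of the regions above, so it lies outside the cross-section (3.22 mm from the nearest boundary).

outside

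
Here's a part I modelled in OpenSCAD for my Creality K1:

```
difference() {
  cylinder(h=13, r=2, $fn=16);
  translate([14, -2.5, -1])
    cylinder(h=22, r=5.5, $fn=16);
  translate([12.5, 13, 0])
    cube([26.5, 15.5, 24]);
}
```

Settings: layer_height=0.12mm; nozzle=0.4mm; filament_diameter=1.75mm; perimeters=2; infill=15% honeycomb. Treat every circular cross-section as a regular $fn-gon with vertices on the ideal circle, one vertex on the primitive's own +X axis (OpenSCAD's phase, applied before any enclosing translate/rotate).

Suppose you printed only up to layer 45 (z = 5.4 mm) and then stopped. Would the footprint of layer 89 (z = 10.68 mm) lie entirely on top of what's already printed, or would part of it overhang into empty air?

entirely on top

Compare the two slices. At z = 5.4: the r=2 cylinder gives a regular 16-gon of circumradius 2 (constant along its height) (area = (16/2)·2.000²·sin(360°/16) = 12.25 mm²); the cylinder at (14, -2.5): section is a regular 16-gon, circumradius r=5.5 (area = (16/2)·5.500²·sin(360°/16) = 92.61 mm²); the cube at (12.5, 13) is present — its section is the full 26.5×15.5 rectangle (area 410.75 mm²); Taking the first minus the rest: starting from the r=2 cylinder (12.25 mm²), the r=5.5 cylinder at (14, -2.5) misses the remaining region (no effect); the 26.5×15.5 cube at (12.5, 13) misses the remaining region (no effect) — area = 12.25 mm². At z = 10.68: the cylinder: section is a regular 16-gon, circumradius r=2 (area = (16/2)·2.000²·sin(360°/16) = 12.25 mm²); the r=5.5 cylinder at (14, -2.5) gives a regular 16-gon of circumradius 5.5 (constant along its height) (area = (16/2)·5.500²·sin(360°/16) = 92.61 mm²); the 26.5×15.5 cube at (12.5, 13) contributes its full rectangle (area 410.75 mm²); Subtracting the remaining from the first: starting from the r=2 cylinder (12.25 mm²), the r=5.5 cylinder at (14, -2.5) misses the remaining region (no effect); the 26.5×15.5 cube at (12.5, 13) misses the remaining region (no effect) — area = 12.25 mm². Checking containment: the cross-section at z = 10.68 is a subset of the cross-section at z = 5.4.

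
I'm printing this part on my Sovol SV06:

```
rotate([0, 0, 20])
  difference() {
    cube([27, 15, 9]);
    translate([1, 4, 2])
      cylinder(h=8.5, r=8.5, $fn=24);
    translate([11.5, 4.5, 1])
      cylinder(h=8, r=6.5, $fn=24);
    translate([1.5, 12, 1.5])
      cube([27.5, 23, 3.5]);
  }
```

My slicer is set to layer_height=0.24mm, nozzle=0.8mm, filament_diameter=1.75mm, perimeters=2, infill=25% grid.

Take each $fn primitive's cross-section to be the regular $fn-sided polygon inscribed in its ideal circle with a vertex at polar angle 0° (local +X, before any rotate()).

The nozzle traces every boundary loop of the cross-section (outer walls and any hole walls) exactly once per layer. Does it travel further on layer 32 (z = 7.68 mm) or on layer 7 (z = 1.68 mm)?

layer 7 (z = 1.68 mm)

Layer 32 (z = 7.68): the cube (footprint 27×15) is included at this height (perimeter 84.00 mm); the r=8.5 cylinder at (1, 4) gives a regular 24-gon of circumradius 8.5 (constant along its height) (perimeter = 2·24·8.500·sin(180°/24) = 53.25 mm); the cylinder at (11.5, 4.5): section is a regular 24-gon, circumradius r=6.5 (perimeter = 2·24·6.500·sin(180°/24) = 40.72 mm); the cube at (1.5, 12) is not intersected at this z (z outside [1.5, 5]); Taking the first minus the rest: starting from the 27×15 cube, the r=8.5 cylinder at (1, 4) partially overlaps it — only the 101.02 mm² overlap (of its 224.40 mm²) is removed, clipping the outline; the r=6.5 cylinder at (11.5, 4.5) partially overlaps it — only the 87.73 mm² overlap (of its 131.22 mm²) is removed, clipping the outline — boundary = 83.39 mm; (whole slice rotated 20° about Z — lengths, areas and connectivity unchanged). So its perimeter = 83.39 mm. Layer 7 (z = 1.68): the cube is present — its section is the full 27×15 rectangle (perimeter 84.00 mm); the cylinder at (1, 4) is absent (z outside [2, 10.5]); the r=6.5 cylinder at (11.5, 4.5) gives a regular 24-gon of circumradius 6.5 (constant along its height) (perimeter = 2·24·6.500·sin(180°/24) = 40.72 mm); the cube at (1.5, 12) (footprint 27.5×23) is included at this height (perimeter 101.00 mm); After the difference (first − rest): starting from the 27×15 cube, the r=6.5 cylinder at (11.5, 4.5) partially overlaps it — only the 118.65 mm² overlap (of its 131.22 mm²) is removed, clipping the outline; the 27.5×23 cube at (1.5, 12) partially overlaps it — only the 76.50 mm² overlap (of its 632.50 mm²) is removed, clipping the outline — boundary = 104.96 mm; (whole slice rotated 20° about Z — lengths, areas and connectivity unchanged). So its perimeter = 104.96 mm. Layer 7 is larger (104.96 vs 83.39 mm).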